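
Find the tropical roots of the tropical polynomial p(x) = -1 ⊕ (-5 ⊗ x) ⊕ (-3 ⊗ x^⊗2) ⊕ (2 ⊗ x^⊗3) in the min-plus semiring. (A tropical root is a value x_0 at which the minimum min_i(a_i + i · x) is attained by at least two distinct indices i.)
Roots: {-5, -2, 4}

Each tropical root is a break point of the lower envelope of the lines y = a_i + i · x (there are 4 lines, with slopes 0, 1, ..., 3). Only the lines that attain the minimum somewhere contribute to roots; other lines are dominated. Here the surviving (envelope) indices are i = 3, i = 2, i = 1, i = 0.
Intersections between consecutive envelope lines give the roots: for adjacent envelope indices i < j the intersection is x = (a_i − a_j) / (j − i). Reading off the sorted break points: {-5, -2, 4}.
Verification: at each break x_0, at least two indices attain the minimum of min_i(a_i + i · x_0).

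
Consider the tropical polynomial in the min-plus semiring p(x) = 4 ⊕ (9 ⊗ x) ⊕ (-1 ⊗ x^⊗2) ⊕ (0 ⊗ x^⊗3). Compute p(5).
p(5) = 4

A tropical monomial a ⊗ x^⊗i evaluates to a + i · x. Evaluating each term at x = 5:
  Term 0 contributes 4 + 0 · 5 = 4
  Term 1 contributes 9 + 1 · 5 = 14
  Term 2 contributes -1 + 2 · 5 = 9
  Term 3 contributes 0 + 3 · 5 = 15
p(5) = ⊕ of these = min[4, 14, 9, 15] = 4.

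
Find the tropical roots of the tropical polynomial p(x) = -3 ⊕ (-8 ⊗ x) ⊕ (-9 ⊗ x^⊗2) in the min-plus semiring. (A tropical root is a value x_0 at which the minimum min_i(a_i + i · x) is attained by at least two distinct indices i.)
Roots: {1, 5}

Each tropical root is a break point of the lower envelope of the lines y = a_i + i · x (there are 3 lines, with slopes 0, 1, ..., 2). Only the lines that attain the minimum somewhere contribute to roots; other lines are dominated. Here the surviving (envelope) indices are i = 2, i = 1, i = 0.
Intersections between consecutive envelope lines give the roots: for adjacent envelope indices i < j the intersection is x = (a_i − a_j) / (j − i). Reading off the sorted break points: {1, 5}.
Verification: at each break x_0, at least two indices attain the minimum of min_i(a_i + i · x_0).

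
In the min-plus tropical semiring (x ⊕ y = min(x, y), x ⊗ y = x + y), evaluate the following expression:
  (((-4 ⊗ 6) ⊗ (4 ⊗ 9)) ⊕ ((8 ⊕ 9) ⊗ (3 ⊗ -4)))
(((-4 ⊗ 6) ⊗ (4 ⊗ 9)) ⊕ ((8 ⊕ 9) ⊗ (3 ⊗ -4))) = 7

Expand innermost to outermost. Recall ⊕ takes the minimum of its arguments and ⊗ takes their sum. Working out the expression (((-4 ⊗ 6) ⊗ (4 ⊗ 9)) ⊕ ((8 ⊕ 9) ⊗ (3 ⊗ -4))) gives 7.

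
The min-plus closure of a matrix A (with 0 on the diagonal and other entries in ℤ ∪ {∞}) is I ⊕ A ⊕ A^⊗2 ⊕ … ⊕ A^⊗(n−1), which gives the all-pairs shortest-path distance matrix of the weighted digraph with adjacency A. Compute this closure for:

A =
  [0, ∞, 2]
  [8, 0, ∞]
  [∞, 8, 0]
Closure =
  [0, 10, 2]
  [8, 0, 10]
  [16, 8, 0]

This is the Floyd-Warshall all-pairs shortest-path computation. For each intermediate vertex k = 0, 1, …, 2, update dist[i][j] ← min(dist[i][j], dist[i][k] + dist[k][j]). The final matrix gives, for each (i, j), the minimum total weight of any directed path from i to j (possibly empty when i = j).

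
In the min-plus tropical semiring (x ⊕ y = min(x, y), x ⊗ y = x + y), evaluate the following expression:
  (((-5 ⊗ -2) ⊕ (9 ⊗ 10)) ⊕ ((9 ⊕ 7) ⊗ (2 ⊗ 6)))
(((-5 ⊗ -2) ⊕ (9 ⊗ 10)) ⊕ ((9 ⊕ 7) ⊗ (2 ⊗ 6))) = -7

Expand innermost to outermost. Recall ⊕ takes the minimum of its arguments and ⊗ takes their sum. Working out the expression (((-5 ⊗ -2) ⊕ (9 ⊗ 10)) ⊕ ((9 ⊕ 7) ⊗ (2 ⊗ 6))) gives -7.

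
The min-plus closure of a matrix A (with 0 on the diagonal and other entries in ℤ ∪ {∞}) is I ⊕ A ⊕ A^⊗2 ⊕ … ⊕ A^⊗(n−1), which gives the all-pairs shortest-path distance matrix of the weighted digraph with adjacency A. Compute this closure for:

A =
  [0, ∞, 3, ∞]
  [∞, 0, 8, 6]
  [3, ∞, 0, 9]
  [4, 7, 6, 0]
Closure =
  [0, 19, 3, 12]
  [10, 0, 8, 6]
  [3, 16, 0, 9]
  [4, 7, 6, 0]

This is the Floyd-Warshall all-pairs shortest-path computation. For each intermediate vertex k = 0, 1, …, 3, update dist[i][j] ← min(dist[i][j], dist[i][k] + dist[k][j]). The final matrix gives, for each (i, j), the minimum total weight of any directed path from i to j (possibly empty when i = j).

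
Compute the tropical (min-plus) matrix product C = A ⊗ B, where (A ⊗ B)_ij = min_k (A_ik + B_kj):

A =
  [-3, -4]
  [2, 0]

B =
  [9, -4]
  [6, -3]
A ⊗ B =
  [2, -7]
  [6, -3]

Apply the min-plus product entry-by-entry:
  C[0][0] = min over k of (A[0][0] + B[0][0] = -3 + 9 = 6, A[0][1] + B[1][0] = -4 + 6 = 2) = 2 (attained at k = 1)
  C[0][1] = min over k of (A[0][0] + B[0][1] = -3 + -4 = -7, A[0][1] + B[1][1] = -4 + -3 = -7) = -7 (attained at k = 0)
  C[1][0] = min over k of (A[1][0] + B[0][0] = 2 + 9 = 11, A[1][1] + B[1][0] = 0 + 6 = 6) = 6 (attained at k = 1)
  C[1][1] = min over k of (A[1][0] + B[0][1] = 2 + -4 = -2, A[1][1] + B[1][1] = 0 + -3 = -3) = -3 (attained at k = 1)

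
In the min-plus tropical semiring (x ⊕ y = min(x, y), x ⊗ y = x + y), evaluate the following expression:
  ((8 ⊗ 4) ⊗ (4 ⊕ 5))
((8 ⊗ 4) ⊗ (4 ⊕ 5)) = 16

Expand innermost to outermost. Recall ⊕ takes the minimum of its arguments and ⊗ takes their sum. Working out the expression ((8 ⊗ 4) ⊗ (4 ⊕ 5)) gives 16.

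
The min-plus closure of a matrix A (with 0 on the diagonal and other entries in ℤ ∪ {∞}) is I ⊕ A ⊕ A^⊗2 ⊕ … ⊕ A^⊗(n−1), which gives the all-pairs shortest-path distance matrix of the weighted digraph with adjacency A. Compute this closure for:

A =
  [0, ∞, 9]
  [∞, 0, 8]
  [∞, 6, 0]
Closure =
  [0, 15, 9]
  [∞, 0, 8]
  [∞, 6, 0]

This is the Floyd-Warshall all-pairs shortest-path computation. For each intermediate vertex k = 0, 1, …, 2, update dist[i][j] ← min(dist[i][j], dist[i][k] + dist[k][j]). The final matrix gives, for each (i, j), the minimum total weight of any directed path from i to j (possibly empty when i = j).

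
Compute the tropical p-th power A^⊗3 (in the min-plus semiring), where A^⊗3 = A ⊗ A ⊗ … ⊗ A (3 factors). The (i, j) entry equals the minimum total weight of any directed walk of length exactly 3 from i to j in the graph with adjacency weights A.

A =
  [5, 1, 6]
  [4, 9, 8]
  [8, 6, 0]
A^⊗3 =
  [10, 6, 6]
  [9, 10, 8]
  [8, 6, 0]

Each entry (A^⊗3)_ij equals the minimum over all length-3 walks i = v_0 → v_1 → … → v_3 = j of Σ_t A[v_t][v_{t+1}]. For example, for (i, j) = (0, 2) we minimise over 9 possible intermediate vertex sequences; the minimum is 6, attained along the walk 0 → 2 → 2 → 2.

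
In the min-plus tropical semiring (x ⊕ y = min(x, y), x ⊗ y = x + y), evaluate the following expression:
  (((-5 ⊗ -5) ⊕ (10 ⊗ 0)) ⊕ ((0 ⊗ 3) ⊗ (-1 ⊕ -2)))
(((-5 ⊗ -5) ⊕ (10 ⊗ 0)) ⊕ ((0 ⊗ 3) ⊗ (-1 ⊕ -2))) = -10

Expand innermost to outermost. Recall ⊕ takes the minimum of its arguments and ⊗ takes their sum. Working out the expression (((-5 ⊗ -5) ⊕ (10 ⊗ 0)) ⊕ ((0 ⊗ 3) ⊗ (-1 ⊕ -2))) gives -10.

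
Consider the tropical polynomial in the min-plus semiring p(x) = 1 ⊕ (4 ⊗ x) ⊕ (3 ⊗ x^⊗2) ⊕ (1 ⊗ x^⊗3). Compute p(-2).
p(-2) = -5

A tropical monomial a ⊗ x^⊗i evaluates to a + i · x. Evaluating each term at x = -2:
  Term 0 contributes 1 + 0 · -2 = 1
  Term 1 contributes 4 + 1 · -2 = 2
  Term 2 contributes 3 + 2 · -2 = -1
  Term 3 contributes 1 + 3 · -2 = -5
p(-2) = ⊕ of these = min[1, 2, -1, -5] = -5.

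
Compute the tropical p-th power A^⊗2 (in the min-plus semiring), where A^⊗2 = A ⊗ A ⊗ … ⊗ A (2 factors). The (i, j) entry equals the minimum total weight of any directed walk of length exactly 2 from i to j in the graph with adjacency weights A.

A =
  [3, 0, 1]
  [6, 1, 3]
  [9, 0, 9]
A^⊗2 =
  [6, 1, 3]
  [7, 2, 4]
  [6, 1, 3]

Each entry (A^⊗2)_ij equals the minimum over all length-2 walks i = v_0 → v_1 → … → v_2 = j of Σ_t A[v_t][v_{t+1}]. For example, for (i, j) = (0, 2) we minimise over 3 possible intermediate vertex sequences; the minimum is 3, attained along the walk 0 → 1 → 2.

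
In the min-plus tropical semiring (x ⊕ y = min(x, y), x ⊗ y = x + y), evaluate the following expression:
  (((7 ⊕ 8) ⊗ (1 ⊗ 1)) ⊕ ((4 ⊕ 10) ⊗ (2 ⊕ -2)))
(((7 ⊕ 8) ⊗ (1 ⊗ 1)) ⊕ ((4 ⊕ 10) ⊗ (2 ⊕ -2))) = 2

Expand innermost to outermost. Recall ⊕ takes the minimum of its arguments and ⊗ takes their sum. Working out the expression (((7 ⊕ 8) ⊗ (1 ⊗ 1)) ⊕ ((4 ⊕ 10) ⊗ (2 ⊕ -2))) gives 2.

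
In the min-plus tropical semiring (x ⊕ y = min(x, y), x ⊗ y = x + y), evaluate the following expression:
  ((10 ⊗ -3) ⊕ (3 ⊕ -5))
((10 ⊗ -3) ⊕ (3 ⊕ -5)) = -5

Expand innermost to outermost. Recall ⊕ takes the minimum of its arguments and ⊗ takes their sum. Working out the expression ((10 ⊗ -3) ⊕ (3 ⊕ -5)) gives -5.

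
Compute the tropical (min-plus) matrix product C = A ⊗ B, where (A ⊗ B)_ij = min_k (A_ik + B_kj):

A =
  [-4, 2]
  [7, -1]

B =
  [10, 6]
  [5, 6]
A ⊗ B =
  [6, 2]
  [4, 5]

Apply the min-plus product entry-by-entry:
  C[0][0] = min over k of (A[0][0] + B[0][0] = -4 + 10 = 6, A[0][1] + B[1][0] = 2 + 5 = 7) = 6 (attained at k = 0)
  C[0][1] = min over k of (A[0][0] + B[0][1] = -4 + 6 = 2, A[0][1] + B[1][1] = 2 + 6 = 8) = 2 (attained at k = 0)
  C[1][0] = min over k of (A[1][0] + B[0][0] = 7 + 10 = 17, A[1][1] + B[1][0] = -1 + 5 = 4) = 4 (attained at k = 1)
  C[1][1] = min over k of (A[1][0] + B[0][1] = 7 + 6 = 13, A[1][1] + B[1][1] = -1 + 6 = 5) = 5 (attained at k = 1)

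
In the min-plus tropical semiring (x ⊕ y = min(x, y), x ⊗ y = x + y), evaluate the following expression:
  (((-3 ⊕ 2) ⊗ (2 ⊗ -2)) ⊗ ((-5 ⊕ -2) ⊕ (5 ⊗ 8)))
(((-3 ⊕ 2) ⊗ (2 ⊗ -2)) ⊗ ((-5 ⊕ -2) ⊕ (5 ⊗ 8))) = -8

Expand innermost to outermost. Recall ⊕ takes the minimum of its arguments and ⊗ takes their sum. Working out the expression (((-3 ⊕ 2) ⊗ (2 ⊗ -2)) ⊗ ((-5 ⊕ -2) ⊕ (5 ⊗ 8))) gives -8.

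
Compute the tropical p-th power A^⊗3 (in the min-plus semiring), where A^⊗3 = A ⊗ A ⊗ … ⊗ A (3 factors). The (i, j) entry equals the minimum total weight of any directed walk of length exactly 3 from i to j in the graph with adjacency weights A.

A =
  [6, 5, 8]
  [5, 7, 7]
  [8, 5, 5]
A^⊗3 =
  [16, 15, 17]
  [15, 16, 17]
  [15, 15, 15]

Each entry (A^⊗3)_ij equals the minimum over all length-3 walks i = v_0 → v_1 → … → v_3 = j of Σ_t A[v_t][v_{t+1}]. For example, for (i, j) = (0, 2) we minimise over 9 possible intermediate vertex sequences; the minimum is 17, attained along the walk 0 → 1 → 2 → 2.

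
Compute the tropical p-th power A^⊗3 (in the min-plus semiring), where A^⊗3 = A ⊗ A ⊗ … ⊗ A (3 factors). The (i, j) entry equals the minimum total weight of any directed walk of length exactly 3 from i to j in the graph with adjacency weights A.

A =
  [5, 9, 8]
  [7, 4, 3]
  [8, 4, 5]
A^⊗3 =
  [15, 16, 15]
  [14, 11, 10]
  [15, 11, 11]

Each entry (A^⊗3)_ij equals the minimum over all length-3 walks i = v_0 → v_1 → … → v_3 = j of Σ_t A[v_t][v_{t+1}]. For example, for (i, j) = (0, 2) we minimise over 9 possible intermediate vertex sequences; the minimum is 15, attained along the walk 0 → 2 → 1 → 2.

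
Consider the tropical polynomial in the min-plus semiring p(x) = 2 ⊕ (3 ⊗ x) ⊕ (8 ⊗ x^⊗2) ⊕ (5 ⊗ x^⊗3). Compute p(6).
p(6) = 2

A tropical monomial a ⊗ x^⊗i evaluates to a + i · x. Evaluating each term at x = 6:
  Term 0 contributes 2 + 0 · 6 = 2
  Term 1 contributes 3 + 1 · 6 = 9
  Term 2 contributes 8 + 2 · 6 = 20
  Term 3 contributes 5 + 3 · 6 = 23
p(6) = ⊕ of these = min[2, 9, 20, 23] = 2.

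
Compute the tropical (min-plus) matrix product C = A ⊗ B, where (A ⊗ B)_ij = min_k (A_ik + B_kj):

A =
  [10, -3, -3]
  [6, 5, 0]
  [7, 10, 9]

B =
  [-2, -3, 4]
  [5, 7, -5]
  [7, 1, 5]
A ⊗ B =
  [2, -2, -8]
  [4, 1, 0]
  [5, 4, 5]

Apply the min-plus product entry-by-entry:
  C[0][0] = min over k of (A[0][0] + B[0][0] = 10 + -2 = 8, A[0][1] + B[1][0] = -3 + 5 = 2, A[0][2] + B[2][0] = -3 + 7 = 4) = 2 (attained at k = 1)
  C[0][1] = min over k of (A[0][0] + B[0][1] = 10 + -3 = 7, A[0][1] + B[1][1] = -3 + 7 = 4, A[0][2] + B[2][1] = -3 + 1 = -2) = -2 (attained at k = 2)
  C[0][2] = min over k of (A[0][0] + B[0][2] = 10 + 4 = 14, A[0][1] + B[1][2] = -3 + -5 = -8, A[0][2] + B[2][2] = -3 + 5 = 2) = -8 (attained at k = 1)
  C[1][0] = min over k of (A[1][0] + B[0][0] = 6 + -2 = 4, A[1][1] + B[1][0] = 5 + 5 = 10, A[1][2] + B[2][0] = 0 + 7 = 7) = 4 (attained at k = 0)
  C[1][1] = min over k of (A[1][0] + B[0][1] = 6 + -3 = 3, A[1][1] + B[1][1] = 5 + 7 = 12, A[1][2] + B[2][1] = 0 + 1 = 1) = 1 (attained at k = 2)
  C[1][2] = min over k of (A[1][0] + B[0][2] = 6 + 4 = 10, A[1][1] + B[1][2] = 5 + -5 = 0, A[1][2] + B[2][2] = 0 + 5 = 5) = 0 (attained at k = 1)
  C[2][0] = min over k of (A[2][0] + B[0][0] = 7 + -2 = 5, A[2][1] + B[1][0] = 10 + 5 = 15, A[2][2] + B[2][0] = 9 + 7 = 16) = 5 (attained at k = 0)
  C[2][1] = min over k of (A[2][0] + B[0][1] = 7 + -3 = 4, A[2][1] + B[1][1] = 10 + 7 = 17, A[2][2] + B[2][1] = 9 + 1 = 10) = 4 (attained at k = 0)
  C[2][2] = min over k of (A[2][0] + B[0][2] = 7 + 4 = 11, A[2][1] + B[1][2] = 10 + -5 = 5, A[2][2] + B[2][2] = 9 + 5 = 14) = 5 (attained at k = 1)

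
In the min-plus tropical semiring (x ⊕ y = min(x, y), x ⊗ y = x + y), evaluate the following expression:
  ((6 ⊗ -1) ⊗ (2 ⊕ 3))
((6 ⊗ -1) ⊗ (2 ⊕ 3)) = 7

Expand innermost to outermost. Recall ⊕ takes the minimum of its arguments and ⊗ takes their sum. Working out the expression ((6 ⊗ -1) ⊗ (2 ⊕ 3)) gives 7.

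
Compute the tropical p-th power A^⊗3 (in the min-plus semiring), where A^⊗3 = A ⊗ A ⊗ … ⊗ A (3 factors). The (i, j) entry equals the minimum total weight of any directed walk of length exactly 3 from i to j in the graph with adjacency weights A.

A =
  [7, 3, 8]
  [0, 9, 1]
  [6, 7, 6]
A^⊗3 =
  [10, 6, 10]
  [3, 10, 4]
  [9, 10, 10]

Each entry (A^⊗3)_ij equals the minimum over all length-3 walks i = v_0 → v_1 → … → v_3 = j of Σ_t A[v_t][v_{t+1}]. For example, for (i, j) = (0, 2) we minimise over 9 possible intermediate vertex sequences; the minimum is 10, attained along the walk 0 → 1 → 2 → 2.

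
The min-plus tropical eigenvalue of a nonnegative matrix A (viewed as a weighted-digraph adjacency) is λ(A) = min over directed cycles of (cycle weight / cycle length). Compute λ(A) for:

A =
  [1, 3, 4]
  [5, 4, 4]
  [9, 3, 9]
λ(A) = 1

Enumerate directed cycles and compute their means (weight / length). Sample:
  cycle 0 → 0: weight = 1, length = 1, mean = 1/1 ≈ 1.000
  cycle 1 → 1: weight = 4, length = 1, mean = 4/1 ≈ 4.000
  cycle 2 → 2: weight = 9, length = 1, mean = 9/1 ≈ 9.000
  cycle 0 → 1 → 0: weight = 8, length = 2, mean = 8/2 ≈ 4.000
  cycle 0 → 2 → 0: weight = 13, length = 2, mean = 13/2 ≈ 6.500
  cycle 1 → 0 → 1: weight = 8, length = 2, mean = 8/2 ≈ 4.000
Minimum mean = 1.000, attained e.g. along the cycle 0 → 0 with weight 1 and length 1. So λ(A) = 1/1 = 1.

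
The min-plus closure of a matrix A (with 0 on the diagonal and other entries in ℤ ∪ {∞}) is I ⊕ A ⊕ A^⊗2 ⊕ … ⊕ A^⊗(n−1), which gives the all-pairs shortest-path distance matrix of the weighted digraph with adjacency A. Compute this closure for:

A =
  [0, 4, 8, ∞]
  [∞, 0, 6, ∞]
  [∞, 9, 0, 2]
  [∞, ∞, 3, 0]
Closure =
  [0, 4, 8, 10]
  [∞, 0, 6, 8]
  [∞, 9, 0, 2]
  [∞, 12, 3, 0]

This is the Floyd-Warshall all-pairs shortest-path computation. For each intermediate vertex k = 0, 1, …, 3, update dist[i][j] ← min(dist[i][j], dist[i][k] + dist[k][j]). The final matrix gives, for each (i, j), the minimum total weight of any directed path from i to j (possibly empty when i = j).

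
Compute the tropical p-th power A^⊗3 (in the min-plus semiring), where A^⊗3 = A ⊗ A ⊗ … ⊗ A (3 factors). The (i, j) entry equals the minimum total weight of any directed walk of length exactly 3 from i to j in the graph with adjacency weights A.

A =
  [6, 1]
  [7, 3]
A^⊗3 =
  [11, 7]
  [13, 9]

Each entry (A^⊗3)_ij equals the minimum over all length-3 walks i = v_0 → v_1 → … → v_3 = j of Σ_t A[v_t][v_{t+1}]. For example, for (i, j) = (0, 1) we minimise over 4 possible intermediate vertex sequences; the minimum is 7, attained along the walk 0 → 1 → 1 → 1.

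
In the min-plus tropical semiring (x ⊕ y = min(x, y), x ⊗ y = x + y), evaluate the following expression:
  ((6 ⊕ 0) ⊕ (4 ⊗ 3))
((6 ⊕ 0) ⊕ (4 ⊗ 3)) = 0

Expand innermost to outermost. Recall ⊕ takes the minimum of its arguments and ⊗ takes their sum. Working out the expression ((6 ⊕ 0) ⊕ (4 ⊗ 3)) gives 0.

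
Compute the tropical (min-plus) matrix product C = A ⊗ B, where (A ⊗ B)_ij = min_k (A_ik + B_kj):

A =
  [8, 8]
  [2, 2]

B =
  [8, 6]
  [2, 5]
A ⊗ B =
  [10, 13]
  [4, 7]

Apply the min-plus product entry-by-entry:
  C[0][0] = min over k of (A[0][0] + B[0][0] = 8 + 8 = 16, A[0][1] + B[1][0] = 8 + 2 = 10) = 10 (attained at k = 1)
  C[0][1] = min over k of (A[0][0] + B[0][1] = 8 + 6 = 14, A[0][1] + B[1][1] = 8 + 5 = 13) = 13 (attained at k = 1)
  C[1][0] = min over k of (A[1][0] + B[0][0] = 2 + 8 = 10, A[1][1] + B[1][0] = 2 + 2 = 4) = 4 (attained at k = 1)
  C[1][1] = min over k of (A[1][0] + B[0][1] = 2 + 6 = 8, A[1][1] + B[1][1] = 2 + 5 = 7) = 7 (attained at k = 1)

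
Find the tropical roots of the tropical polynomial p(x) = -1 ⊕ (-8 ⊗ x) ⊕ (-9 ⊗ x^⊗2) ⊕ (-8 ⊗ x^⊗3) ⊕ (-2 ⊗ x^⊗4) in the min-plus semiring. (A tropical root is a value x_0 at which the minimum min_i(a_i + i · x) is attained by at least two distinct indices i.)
Roots: {-6, -1, 1, 7}

Each tropical root is a break point of the lower envelope of the lines y = a_i + i · x (there are 5 lines, with slopes 0, 1, ..., 4). Only the lines that attain the minimum somewhere contribute to roots; other lines are dominated. Here the surviving (envelope) indices are i = 4, i = 3, i = 2, i = 1, i = 0.
Intersections between consecutive envelope lines give the roots: for adjacent envelope indices i < j the intersection is x = (a_i − a_j) / (j − i). Reading off the sorted break points: {-6, -1, 1, 7}.
Verification: at each break x_0, at least two indices attain the minimum of min_i(a_i + i · x_0).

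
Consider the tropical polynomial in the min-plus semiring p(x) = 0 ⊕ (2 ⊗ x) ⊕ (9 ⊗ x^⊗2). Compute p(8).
p(8) = 0

A tropical monomial a ⊗ x^⊗i evaluates to a + i · x. Evaluating each term at x = 8:
  Term 0 contributes 0 + 0 · 8 = 0
  Term 1 contributes 2 + 1 · 8 = 10
  Term 2 contributes 9 + 2 · 8 = 25
p(8) = ⊕ of these = min[0, 10, 25] = 0.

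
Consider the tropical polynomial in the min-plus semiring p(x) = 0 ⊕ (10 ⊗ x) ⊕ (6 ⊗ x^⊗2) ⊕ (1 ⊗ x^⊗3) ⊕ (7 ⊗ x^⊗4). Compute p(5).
p(5) = 0

A tropical monomial a ⊗ x^⊗i evaluates to a + i · x. Evaluating each term at x = 5:
  Term 0 contributes 0 + 0 · 5 = 0
  Term 1 contributes 10 + 1 · 5 = 15
  Term 2 contributes 6 + 2 · 5 = 16
  Term 3 contributes 1 + 3 · 5 = 16
  Term 4 contributes 7 + 4 · 5 = 27
p(5) = ⊕ of these = min[0, 15, 16, 16, 27] = 0.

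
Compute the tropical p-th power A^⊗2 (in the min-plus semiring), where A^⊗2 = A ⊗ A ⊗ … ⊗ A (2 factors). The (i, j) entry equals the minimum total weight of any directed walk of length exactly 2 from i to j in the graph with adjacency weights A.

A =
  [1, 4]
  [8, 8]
A^⊗2 =
  [2, 5]
  [9, 12]

Each entry (A^⊗2)_ij equals the minimum over all length-2 walks i = v_0 → v_1 → … → v_2 = j of Σ_t A[v_t][v_{t+1}]. For example, for (i, j) = (0, 1) we minimise over 2 possible intermediate vertex sequences; the minimum is 5, attained along the walk 0 → 0 → 1.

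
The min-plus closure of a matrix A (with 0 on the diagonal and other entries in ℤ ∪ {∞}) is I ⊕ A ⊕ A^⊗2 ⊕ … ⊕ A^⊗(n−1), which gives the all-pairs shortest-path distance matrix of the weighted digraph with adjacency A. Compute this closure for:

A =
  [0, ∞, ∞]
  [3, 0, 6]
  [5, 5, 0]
Closure =
  [0, ∞, ∞]
  [3, 0, 6]
  [5, 5, 0]

This is the Floyd-Warshall all-pairs shortest-path computation. For each intermediate vertex k = 0, 1, …, 2, update dist[i][j] ← min(dist[i][j], dist[i][k] + dist[k][j]). The final matrix gives, for each (i, j), the minimum total weight of any directed path from i to j (possibly empty when i = j).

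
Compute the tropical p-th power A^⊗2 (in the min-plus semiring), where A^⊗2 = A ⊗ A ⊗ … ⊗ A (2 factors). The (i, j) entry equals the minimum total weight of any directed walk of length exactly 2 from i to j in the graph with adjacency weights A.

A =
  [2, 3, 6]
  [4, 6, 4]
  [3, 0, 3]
A^⊗2 =
  [4, 5, 7]
  [6, 4, 7]
  [4, 3, 4]

Each entry (A^⊗2)_ij equals the minimum over all length-2 walks i = v_0 → v_1 → … → v_2 = j of Σ_t A[v_t][v_{t+1}]. For example, for (i, j) = (0, 2) we minimise over 3 possible intermediate vertex sequences; the minimum is 7, attained along the walk 0 → 1 → 2.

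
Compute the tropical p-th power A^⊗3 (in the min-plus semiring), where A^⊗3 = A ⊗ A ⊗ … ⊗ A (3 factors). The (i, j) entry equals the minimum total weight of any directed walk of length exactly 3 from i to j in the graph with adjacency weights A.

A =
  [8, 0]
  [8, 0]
A^⊗3 =
  [8, 0]
  [8, 0]

Each entry (A^⊗3)_ij equals the minimum over all length-3 walks i = v_0 → v_1 → … → v_3 = j of Σ_t A[v_t][v_{t+1}]. For example, for (i, j) = (0, 1) we minimise over 4 possible intermediate vertex sequences; the minimum is 0, attained along the walk 0 → 1 → 1 → 1.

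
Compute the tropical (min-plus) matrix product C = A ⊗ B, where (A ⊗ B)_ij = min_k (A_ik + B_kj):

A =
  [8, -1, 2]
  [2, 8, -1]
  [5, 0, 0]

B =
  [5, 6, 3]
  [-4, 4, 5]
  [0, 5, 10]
A ⊗ B =
  [-5, 3, 4]
  [-1, 4, 5]
  [-4, 4, 5]

Apply the min-plus product entry-by-entry:
  C[0][0] = min over k of (A[0][0] + B[0][0] = 8 + 5 = 13, A[0][1] + B[1][0] = -1 + -4 = -5, A[0][2] + B[2][0] = 2 + 0 = 2) = -5 (attained at k = 1)
  C[0][1] = min over k of (A[0][0] + B[0][1] = 8 + 6 = 14, A[0][1] + B[1][1] = -1 + 4 = 3, A[0][2] + B[2][1] = 2 + 5 = 7) = 3 (attained at k = 1)
  C[0][2] = min over k of (A[0][0] + B[0][2] = 8 + 3 = 11, A[0][1] + B[1][2] = -1 + 5 = 4, A[0][2] + B[2][2] = 2 + 10 = 12) = 4 (attained at k = 1)
  C[1][0] = min over k of (A[1][0] + B[0][0] = 2 + 5 = 7, A[1][1] + B[1][0] = 8 + -4 = 4, A[1][2] + B[2][0] = -1 + 0 = -1) = -1 (attained at k = 2)
  C[1][1] = min over k of (A[1][0] + B[0][1] = 2 + 6 = 8, A[1][1] + B[1][1] = 8 + 4 = 12, A[1][2] + B[2][1] = -1 + 5 = 4) = 4 (attained at k = 2)
  C[1][2] = min over k of (A[1][0] + B[0][2] = 2 + 3 = 5, A[1][1] + B[1][2] = 8 + 5 = 13, A[1][2] + B[2][2] = -1 + 10 = 9) = 5 (attained at k = 0)
  C[2][0] = min over k of (A[2][0] + B[0][0] = 5 + 5 = 10, A[2][1] + B[1][0] = 0 + -4 = -4, A[2][2] + B[2][0] = 0 + 0 = 0) = -4 (attained at k = 1)
  C[2][1] = min over k of (A[2][0] + B[0][1] = 5 + 6 = 11, A[2][1] + B[1][1] = 0 + 4 = 4, A[2][2] + B[2][1] = 0 + 5 = 5) = 4 (attained at k = 1)
  C[2][2] = min over k of (A[2][0] + B[0][2] = 5 + 3 = 8, A[2][1] + B[1][2] = 0 + 5 = 5, A[2][2] + B[2][2] = 0 + 10 = 10) = 5 (attained at k = 1)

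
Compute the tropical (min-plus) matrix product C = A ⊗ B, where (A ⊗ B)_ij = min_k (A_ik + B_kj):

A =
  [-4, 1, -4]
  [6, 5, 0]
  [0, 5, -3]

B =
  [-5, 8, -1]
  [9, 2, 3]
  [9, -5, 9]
A ⊗ B =
  [-9, -9, -5]
  [1, -5, 5]
  [-5, -8, -1]

Apply the min-plus product entry-by-entry:
  C[0][0] = min over k of (A[0][0] + B[0][0] = -4 + -5 = -9, A[0][1] + B[1][0] = 1 + 9 = 10, A[0][2] + B[2][0] = -4 + 9 = 5) = -9 (attained at k = 0)
  C[0][1] = min over k of (A[0][0] + B[0][1] = -4 + 8 = 4, A[0][1] + B[1][1] = 1 + 2 = 3, A[0][2] + B[2][1] = -4 + -5 = -9) = -9 (attained at k = 2)
  C[0][2] = min over k of (A[0][0] + B[0][2] = -4 + -1 = -5, A[0][1] + B[1][2] = 1 + 3 = 4, A[0][2] + B[2][2] = -4 + 9 = 5) = -5 (attained at k = 0)
  C[1][0] = min over k of (A[1][0] + B[0][0] = 6 + -5 = 1, A[1][1] + B[1][0] = 5 + 9 = 14, A[1][2] + B[2][0] = 0 + 9 = 9) = 1 (attained at k = 0)
  C[1][1] = min over k of (A[1][0] + B[0][1] = 6 + 8 = 14, A[1][1] + B[1][1] = 5 + 2 = 7, A[1][2] + B[2][1] = 0 + -5 = -5) = -5 (attained at k = 2)
  C[1][2] = min over k of (A[1][0] + B[0][2] = 6 + -1 = 5, A[1][1] + B[1][2] = 5 + 3 = 8, A[1][2] + B[2][2] = 0 + 9 = 9) = 5 (attained at k = 0)
  C[2][0] = min over k of (A[2][0] + B[0][0] = 0 + -5 = -5, A[2][1] + B[1][0] = 5 + 9 = 14, A[2][2] + B[2][0] = -3 + 9 = 6) = -5 (attained at k = 0)
  C[2][1] = min over k of (A[2][0] + B[0][1] = 0 + 8 = 8, A[2][1] + B[1][1] = 5 + 2 = 7, A[2][2] + B[2][1] = -3 + -5 = -8) = -8 (attained at k = 2)
  C[2][2] = min over k of (A[2][0] + B[0][2] = 0 + -1 = -1, A[2][1] + B[1][2] = 5 + 3 = 8, A[2][2] + B[2][2] = -3 + 9 = 6) = -1 (attained at k = 0)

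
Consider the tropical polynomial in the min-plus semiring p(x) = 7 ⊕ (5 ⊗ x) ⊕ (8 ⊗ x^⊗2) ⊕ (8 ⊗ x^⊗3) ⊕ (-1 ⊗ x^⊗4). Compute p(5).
p(5) = 7

A tropical monomial a ⊗ x^⊗i evaluates to a + i · x. Evaluating each term at x = 5:
  Term 0 contributes 7 + 0 · 5 = 7
  Term 1 contributes 5 + 1 · 5 = 10
  Term 2 contributes 8 + 2 · 5 = 18
  Term 3 contributes 8 + 3 · 5 = 23
  Term 4 contributes -1 + 4 · 5 = 19
p(5) = ⊕ of these = min[7, 10, 18, 23, 19] = 7.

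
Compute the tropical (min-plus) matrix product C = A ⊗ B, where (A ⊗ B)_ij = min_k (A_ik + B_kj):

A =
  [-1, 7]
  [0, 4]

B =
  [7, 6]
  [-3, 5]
A ⊗ B =
  [4, 5]
  [1, 6]

Apply the min-plus product entry-by-entry:
  C[0][0] = min over k of (A[0][0] + B[0][0] = -1 + 7 = 6, A[0][1] + B[1][0] = 7 + -3 = 4) = 4 (attained at k = 1)
  C[0][1] = min over k of (A[0][0] + B[0][1] = -1 + 6 = 5, A[0][1] + B[1][1] = 7 + 5 = 12) = 5 (attained at k = 0)
  C[1][0] = min over k of (A[1][0] + B[0][0] = 0 + 7 = 7, A[1][1] + B[1][0] = 4 + -3 = 1) = 1 (attained at k = 1)
  C[1][1] = min over k of (A[1][0] + B[0][1] = 0 + 6 = 6, A[1][1] + B[1][1] = 4 + 5 = 9) = 6 (attained at k = 0)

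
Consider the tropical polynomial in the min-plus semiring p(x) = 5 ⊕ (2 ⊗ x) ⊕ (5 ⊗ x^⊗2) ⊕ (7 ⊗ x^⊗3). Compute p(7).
p(7) = 5

A tropical monomial a ⊗ x^⊗i evaluates to a + i · x. Evaluating each term at x = 7:
  Term 0 contributes 5 + 0 · 7 = 5
  Term 1 contributes 2 + 1 · 7 = 9
  Term 2 contributes 5 + 2 · 7 = 19
  Term 3 contributes 7 + 3 · 7 = 28
p(7) = ⊕ of these = min[5, 9, 19, 28] = 5.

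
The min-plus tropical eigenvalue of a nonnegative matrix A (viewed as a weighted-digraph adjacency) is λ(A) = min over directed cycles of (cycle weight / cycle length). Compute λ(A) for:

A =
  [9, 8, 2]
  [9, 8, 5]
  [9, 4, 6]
λ(A) = 9/2

Enumerate directed cycles and compute their means (weight / length). Sample:
  cycle 0 → 0: weight = 9, length = 1, mean = 9/1 ≈ 9.000
  cycle 1 → 1: weight = 8, length = 1, mean = 8/1 ≈ 8.000
  cycle 2 → 2: weight = 6, length = 1, mean = 6/1 ≈ 6.000
  cycle 0 → 1 → 0: weight = 17, length = 2, mean = 17/2 ≈ 8.500
  cycle 0 → 2 → 0: weight = 11, length = 2, mean = 11/2 ≈ 5.500
  cycle 1 → 0 → 1: weight = 17, length = 2, mean = 17/2 ≈ 8.500
Minimum mean = 4.500, attained e.g. along the cycle 1 → 2 → 1 with weight 9 and length 2. So λ(A) = 9/2 = 9/2.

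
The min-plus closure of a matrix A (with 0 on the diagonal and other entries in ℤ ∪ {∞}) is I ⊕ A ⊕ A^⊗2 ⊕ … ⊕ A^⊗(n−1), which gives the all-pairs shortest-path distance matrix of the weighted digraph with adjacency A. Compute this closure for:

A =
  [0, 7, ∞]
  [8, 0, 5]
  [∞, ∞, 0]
Closure =
  [0, 7, 12]
  [8, 0, 5]
  [∞, ∞, 0]

This is the Floyd-Warshall all-pairs shortest-path computation. For each intermediate vertex k = 0, 1, …, 2, update dist[i][j] ← min(dist[i][j], dist[i][k] + dist[k][j]). The final matrix gives, for each (i, j), the minimum total weight of any directed path from i to j (possibly empty when i = j).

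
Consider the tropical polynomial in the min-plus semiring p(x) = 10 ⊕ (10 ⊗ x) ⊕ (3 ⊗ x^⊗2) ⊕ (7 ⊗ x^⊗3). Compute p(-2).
p(-2) = -1

A tropical monomial a ⊗ x^⊗i evaluates to a + i · x. Evaluating each term at x = -2:
  Term 0 contributes 10 + 0 · -2 = 10
  Term 1 contributes 10 + 1 · -2 = 8
  Term 2 contributes 3 + 2 · -2 = -1
  Term 3 contributes 7 + 3 · -2 = 1
p(-2) = ⊕ of these = min[10, 8, -1, 1] = -1.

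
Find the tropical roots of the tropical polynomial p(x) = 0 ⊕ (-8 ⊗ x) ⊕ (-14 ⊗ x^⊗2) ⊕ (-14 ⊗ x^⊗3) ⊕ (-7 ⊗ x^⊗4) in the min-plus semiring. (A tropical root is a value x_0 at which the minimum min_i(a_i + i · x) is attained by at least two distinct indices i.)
Roots: {-7, 0, 6, 8}

Each tropical root is a break point of the lower envelope of the lines y = a_i + i · x (there are 5 lines, with slopes 0, 1, ..., 4). Only the lines that attain the minimum somewhere contribute to roots; other lines are dominated. Here the surviving (envelope) indices are i = 4, i = 3, i = 2, i = 1, i = 0.
Intersections between consecutive envelope lines give the roots: for adjacent envelope indices i < j the intersection is x = (a_i − a_j) / (j − i). Reading off the sorted break points: {-7, 0, 6, 8}.
Verification: at each break x_0, at least two indices attain the minimum of min_i(a_i + i · x_0).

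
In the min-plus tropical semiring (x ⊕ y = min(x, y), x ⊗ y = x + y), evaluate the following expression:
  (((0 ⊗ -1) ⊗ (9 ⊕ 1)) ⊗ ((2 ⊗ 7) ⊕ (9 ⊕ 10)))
(((0 ⊗ -1) ⊗ (9 ⊕ 1)) ⊗ ((2 ⊗ 7) ⊕ (9 ⊕ 10))) = 9

Expand innermost to outermost. Recall ⊕ takes the minimum of its arguments and ⊗ takes their sum. Working out the expression (((0 ⊗ -1) ⊗ (9 ⊕ 1)) ⊗ ((2 ⊗ 7) ⊕ (9 ⊕ 10))) gives 9.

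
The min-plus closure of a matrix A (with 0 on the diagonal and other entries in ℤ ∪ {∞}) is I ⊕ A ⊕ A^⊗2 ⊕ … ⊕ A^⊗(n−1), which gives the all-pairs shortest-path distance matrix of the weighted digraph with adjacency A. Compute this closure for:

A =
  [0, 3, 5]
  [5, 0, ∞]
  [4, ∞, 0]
Closure =
  [0, 3, 5]
  [5, 0, 10]
  [4, 7, 0]

This is the Floyd-Warshall all-pairs shortest-path computation. For each intermediate vertex k = 0, 1, …, 2, update dist[i][j] ← min(dist[i][j], dist[i][k] + dist[k][j]). The final matrix gives, for each (i, j), the minimum total weight of any directed path from i to j (possibly empty when i = j).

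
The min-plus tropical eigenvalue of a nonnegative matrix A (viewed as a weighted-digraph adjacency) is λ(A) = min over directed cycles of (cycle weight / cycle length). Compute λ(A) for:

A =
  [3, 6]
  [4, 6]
λ(A) = 3

Enumerate directed cycles and compute their means (weight / length). Sample:
  cycle 0 → 0: weight = 3, length = 1, mean = 3/1 ≈ 3.000
  cycle 1 → 1: weight = 6, length = 1, mean = 6/1 ≈ 6.000
  cycle 0 → 1 → 0: weight = 10, length = 2, mean = 10/2 ≈ 5.000
  cycle 1 → 0 → 1: weight = 10, length = 2, mean = 10/2 ≈ 5.000
Minimum mean = 3.000, attained e.g. along the cycle 0 → 0 with weight 3 and length 1. So λ(A) = 3/1 = 3.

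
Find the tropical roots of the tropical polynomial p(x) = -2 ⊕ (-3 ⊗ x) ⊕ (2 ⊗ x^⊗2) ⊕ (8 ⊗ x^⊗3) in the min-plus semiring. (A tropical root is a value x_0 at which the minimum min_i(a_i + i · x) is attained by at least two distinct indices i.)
Roots: {-6, -5, 1}

Each tropical root is a break point of the lower envelope of the lines y = a_i + i · x (there are 4 lines, with slopes 0, 1, ..., 3). Only the lines that attain the minimum somewhere contribute to roots; other lines are dominated. Here the surviving (envelope) indices are i = 3, i = 2, i = 1, i = 0.
Intersections between consecutive envelope lines give the roots: for adjacent envelope indices i < j the intersection is x = (a_i − a_j) / (j − i). Reading off the sorted break points: {-6, -5, 1}.
Verification: at each break x_0, at least two indices attain the minimum of min_i(a_i + i · x_0).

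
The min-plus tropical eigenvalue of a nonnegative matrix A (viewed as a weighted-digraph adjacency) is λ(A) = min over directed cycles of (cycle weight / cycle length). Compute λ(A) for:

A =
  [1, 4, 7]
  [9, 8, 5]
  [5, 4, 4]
λ(A) = 1

Enumerate directed cycles and compute their means (weight / length). Sample:
  cycle 0 → 0: weight = 1, length = 1, mean = 1/1 ≈ 1.000
  cycle 1 → 1: weight = 8, length = 1, mean = 8/1 ≈ 8.000
  cycle 2 → 2: weight = 4, length = 1, mean = 4/1 ≈ 4.000
  cycle 0 → 1 → 0: weight = 13, length = 2, mean = 13/2 ≈ 6.500
  cycle 0 → 2 → 0: weight = 12, length = 2, mean = 12/2 ≈ 6.000
  cycle 1 → 0 → 1: weight = 13, length = 2, mean = 13/2 ≈ 6.500
Minimum mean = 1.000, attained e.g. along the cycle 0 → 0 with weight 1 and length 1. So λ(A) = 1/1 = 1.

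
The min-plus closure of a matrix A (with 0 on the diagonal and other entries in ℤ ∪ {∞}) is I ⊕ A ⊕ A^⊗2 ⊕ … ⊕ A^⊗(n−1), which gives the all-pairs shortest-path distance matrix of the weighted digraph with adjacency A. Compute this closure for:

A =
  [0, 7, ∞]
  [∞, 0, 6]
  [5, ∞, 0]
Closure =
  [0, 7, 13]
  [11, 0, 6]
  [5, 12, 0]

This is the Floyd-Warshall all-pairs shortest-path computation. For each intermediate vertex k = 0, 1, …, 2, update dist[i][j] ← min(dist[i][j], dist[i][k] + dist[k][j]). The final matrix gives, for each (i, j), the minimum total weight of any directed path from i to j (possibly empty when i = j).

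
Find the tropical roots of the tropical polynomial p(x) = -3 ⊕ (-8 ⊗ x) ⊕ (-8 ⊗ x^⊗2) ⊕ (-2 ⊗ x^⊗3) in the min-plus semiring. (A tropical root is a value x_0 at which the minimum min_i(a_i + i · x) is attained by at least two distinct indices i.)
Roots: {-6, 0, 5}

Each tropical root is a break point of the lower envelope of the lines y = a_i + i · x (there are 4 lines, with slopes 0, 1, ..., 3). Only the lines that attain the minimum somewhere contribute to roots; other lines are dominated. Here the surviving (envelope) indices are i = 3, i = 2, i = 1, i = 0.
Intersections between consecutive envelope lines give the roots: for adjacent envelope indices i < j the intersection is x = (a_i − a_j) / (j − i). Reading off the sorted break points: {-6, 0, 5}.
Verification: at each break x_0, at least two indices attain the minimum of min_i(a_i + i · x_0).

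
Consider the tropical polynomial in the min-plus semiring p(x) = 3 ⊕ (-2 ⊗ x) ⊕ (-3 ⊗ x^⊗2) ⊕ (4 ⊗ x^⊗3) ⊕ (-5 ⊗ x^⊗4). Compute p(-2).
p(-2) = -13

A tropical monomial a ⊗ x^⊗i evaluates to a + i · x. Evaluating each term at x = -2:
  Term 0 contributes 3 + 0 · -2 = 3
  Term 1 contributes -2 + 1 · -2 = -4
  Term 2 contributes -3 + 2 · -2 = -7
  Term 3 contributes 4 + 3 · -2 = -2
  Term 4 contributes -5 + 4 · -2 = -13
p(-2) = ⊕ of these = min[3, -4, -7, -2, -13] = -13.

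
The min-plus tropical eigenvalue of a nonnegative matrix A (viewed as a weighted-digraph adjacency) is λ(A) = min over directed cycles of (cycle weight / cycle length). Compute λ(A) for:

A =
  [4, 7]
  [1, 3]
λ(A) = 3

Enumerate directed cycles and compute their means (weight / length). Sample:
  cycle 0 → 0: weight = 4, length = 1, mean = 4/1 ≈ 4.000
  cycle 1 → 1: weight = 3, length = 1, mean = 3/1 ≈ 3.000
  cycle 0 → 1 → 0: weight = 8, length = 2, mean = 8/2 ≈ 4.000
  cycle 1 → 0 → 1: weight = 8, length = 2, mean = 8/2 ≈ 4.000
Minimum mean = 3.000, attained e.g. along the cycle 1 → 1 with weight 3 and length 1. So λ(A) = 3/1 = 3.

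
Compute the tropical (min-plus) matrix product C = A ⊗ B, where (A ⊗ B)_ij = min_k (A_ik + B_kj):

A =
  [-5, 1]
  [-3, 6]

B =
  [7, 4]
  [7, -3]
A ⊗ B =
  [2, -2]
  [4, 1]

Apply the min-plus product entry-by-entry:
  C[0][0] = min over k of (A[0][0] + B[0][0] = -5 + 7 = 2, A[0][1] + B[1][0] = 1 + 7 = 8) = 2 (attained at k = 0)
  C[0][1] = min over k of (A[0][0] + B[0][1] = -5 + 4 = -1, A[0][1] + B[1][1] = 1 + -3 = -2) = -2 (attained at k = 1)
  C[1][0] = min over k of (A[1][0] + B[0][0] = -3 + 7 = 4, A[1][1] + B[1][0] = 6 + 7 = 13) = 4 (attained at k = 0)
  C[1][1] = min over k of (A[1][0] + B[0][1] = -3 + 4 = 1, A[1][1] + B[1][1] = 6 + -3 = 3) = 1 (attained at k = 0)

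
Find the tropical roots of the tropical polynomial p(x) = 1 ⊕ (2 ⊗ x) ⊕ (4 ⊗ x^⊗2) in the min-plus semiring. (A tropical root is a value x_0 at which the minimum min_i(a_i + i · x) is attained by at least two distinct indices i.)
Roots: {-2, -1}

Each tropical root is a break point of the lower envelope of the lines y = a_i + i · x (there are 3 lines, with slopes 0, 1, ..., 2). Only the lines that attain the minimum somewhere contribute to roots; other lines are dominated. Here the surviving (envelope) indices are i = 2, i = 1, i = 0.
Intersections between consecutive envelope lines give the roots: for adjacent envelope indices i < j the intersection is x = (a_i − a_j) / (j − i). Reading off the sorted break points: {-2, -1}.
Verification: at each break x_0, at least two indices attain the minimum of min_i(a_i + i · x_0).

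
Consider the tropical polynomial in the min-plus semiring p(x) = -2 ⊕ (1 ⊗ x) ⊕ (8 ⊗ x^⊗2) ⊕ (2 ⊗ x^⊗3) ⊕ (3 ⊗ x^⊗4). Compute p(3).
p(3) = -2

A tropical monomial a ⊗ x^⊗i evaluates to a + i · x. Evaluating each term at x = 3:
  Term 0 contributes -2 + 0 · 3 = -2
  Term 1 contributes 1 + 1 · 3 = 4
  Term 2 contributes 8 + 2 · 3 = 14
  Term 3 contributes 2 + 3 · 3 = 11
  Term 4 contributes 3 + 4 · 3 = 15
p(3) = ⊕ of these = min[-2, 4, 14, 11, 15] = -2.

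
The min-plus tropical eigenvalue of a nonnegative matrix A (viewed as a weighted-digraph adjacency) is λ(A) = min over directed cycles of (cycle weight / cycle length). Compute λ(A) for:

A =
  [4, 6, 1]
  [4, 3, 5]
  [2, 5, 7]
λ(A) = 3/2

Enumerate directed cycles and compute their means (weight / length). Sample:
  cycle 0 → 0: weight = 4, length = 1, mean = 4/1 ≈ 4.000
  cycle 1 → 1: weight = 3, length = 1, mean = 3/1 ≈ 3.000
  cycle 2 → 2: weight = 7, length = 1, mean = 7/1 ≈ 7.000
  cycle 0 → 1 → 0: weight = 10, length = 2, mean = 10/2 ≈ 5.000
  cycle 0 → 2 → 0: weight = 3, length = 2, mean = 3/2 ≈ 1.500
  cycle 1 → 0 → 1: weight = 10, length = 2, mean = 10/2 ≈ 5.000
Minimum mean = 1.500, attained e.g. along the cycle 0 → 2 → 0 with weight 3 and length 2. So λ(A) = 3/2 = 3/2.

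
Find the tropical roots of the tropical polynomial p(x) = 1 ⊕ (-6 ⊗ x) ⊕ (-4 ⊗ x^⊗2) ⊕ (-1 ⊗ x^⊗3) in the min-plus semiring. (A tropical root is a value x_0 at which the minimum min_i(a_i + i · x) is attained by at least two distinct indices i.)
Roots: {-3, -2, 7}

Each tropical root is a break point of the lower envelope of the lines y = a_i + i · x (there are 4 lines, with slopes 0, 1, ..., 3). Only the lines that attain the minimum somewhere contribute to roots; other lines are dominated. Here the surviving (envelope) indices are i = 3, i = 2, i = 1, i = 0.
Intersections between consecutive envelope lines give the roots: for adjacent envelope indices i < j the intersection is x = (a_i − a_j) / (j − i). Reading off the sorted break points: {-3, -2, 7}.
Verification: at each break x_0, at least two indices attain the minimum of min_i(a_i + i · x_0).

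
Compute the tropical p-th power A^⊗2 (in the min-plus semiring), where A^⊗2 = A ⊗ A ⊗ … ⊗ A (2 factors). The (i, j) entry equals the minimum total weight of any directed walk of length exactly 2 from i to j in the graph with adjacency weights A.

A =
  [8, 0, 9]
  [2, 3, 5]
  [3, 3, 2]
A^⊗2 =
  [2, 3, 5]
  [5, 2, 7]
  [5, 3, 4]

Each entry (A^⊗2)_ij equals the minimum over all length-2 walks i = v_0 → v_1 → … → v_2 = j of Σ_t A[v_t][v_{t+1}]. For example, for (i, j) = (0, 2) we minimise over 3 possible intermediate vertex sequences; the minimum is 5, attained along the walk 0 → 1 → 2.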